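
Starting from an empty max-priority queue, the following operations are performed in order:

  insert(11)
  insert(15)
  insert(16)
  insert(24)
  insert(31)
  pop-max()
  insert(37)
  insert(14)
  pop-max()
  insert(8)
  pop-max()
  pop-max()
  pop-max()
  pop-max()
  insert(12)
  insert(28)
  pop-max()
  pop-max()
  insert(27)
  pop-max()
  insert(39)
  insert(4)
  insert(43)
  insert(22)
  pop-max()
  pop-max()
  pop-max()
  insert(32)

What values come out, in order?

insert 11 → {11}
insert 15 → {15, 11}
insert 16 → {16, 15, 11}
insert 24 → {24, 16, 15, 11}
insert 31 → {31, 24, 16, 15, 11}
pop-max → 31; now {24, 16, 15, 11}
insert 37 → {37, 24, 16, 15, 11}
insert 14 → {37, 24, 16, 15, 14, 11}
pop-max → 37; now {24, 16, 15, 14, 11}
insert 8 → {24, 16, 15, 14, 11, 8}
pop-max → 24; now {16, 15, 14, 11, 8}
pop-max → 16; now {15, 14, 11, 8}
pop-max → 15; now {14, 11, 8}
pop-max → 14; now {11, 8}
insert 12 → {12, 11, 8}
insert 28 → {28, 12, 11, 8}
pop-max → 28; now {12, 11, 8}
pop-max → 12; now {11, 8}
insert 27 → {27, 11, 8}
pop-max → 27; now {11, 8}
insert 39 → {39, 11, 8}
insert 4 → {39, 11, 8, 4}
insert 43 → {43, 39, 11, 8, 4}
insert 22 → {43, 39, 22, 11, 8, 4}
pop-max → 43; now {39, 22, 11, 8, 4}
pop-max → 39; now {22, 11, 8, 4}
pop-max → 22; now {11, 8, 4}
insert 32 → {32, 11, 8, 4}

31 → 37 → 24 → 16 → 15 → 14 → 28 → 12 → 27 → 43 → 39 → 22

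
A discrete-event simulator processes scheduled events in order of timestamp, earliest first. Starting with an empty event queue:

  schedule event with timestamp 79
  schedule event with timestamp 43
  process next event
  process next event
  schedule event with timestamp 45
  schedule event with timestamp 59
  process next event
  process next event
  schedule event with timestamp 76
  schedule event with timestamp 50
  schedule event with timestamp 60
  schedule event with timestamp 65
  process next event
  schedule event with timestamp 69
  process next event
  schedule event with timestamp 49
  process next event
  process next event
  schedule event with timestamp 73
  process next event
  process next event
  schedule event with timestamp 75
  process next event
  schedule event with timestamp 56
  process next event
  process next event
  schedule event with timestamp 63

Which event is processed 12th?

insert 79 → {79}
insert 43 → {43, 79}
process next event → 43; now {79}
process next event → 79; now {}
insert 45 → {45}
insert 59 → {45, 59}
process next event → 45; now {59}
process next event → 59; now {}
insert 76 → {76}
insert 50 → {50, 76}
insert 60 → {50, 60, 76}
insert 65 → {50, 60, 65, 76}
process next event → 50; now {60, 65, 76}
insert 69 → {60, 65, 69, 76}
process next event → 60; now {65, 69, 76}
insert 49 → {49, 65, 69, 76}
process next event → 49; now {65, 69, 76}
process next event → 65; now {69, 76}
insert 73 → {69, 73, 76}
process next event → 69; now {73, 76}
process next event → 73; now {76}
insert 75 → {75, 76}
process next event → 75; now {76}
insert 56 → {56, 76}
process next event → 56; now {76}
process next event → 76; now {}
insert 63 → {63}

56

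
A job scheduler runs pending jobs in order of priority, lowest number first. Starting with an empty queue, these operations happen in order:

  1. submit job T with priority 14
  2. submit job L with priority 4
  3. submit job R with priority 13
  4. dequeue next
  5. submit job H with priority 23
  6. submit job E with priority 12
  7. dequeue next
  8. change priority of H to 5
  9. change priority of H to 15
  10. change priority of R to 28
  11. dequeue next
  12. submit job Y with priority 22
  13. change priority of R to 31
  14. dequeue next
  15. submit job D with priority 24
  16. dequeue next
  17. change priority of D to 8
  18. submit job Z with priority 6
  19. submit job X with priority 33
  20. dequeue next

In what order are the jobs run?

add T (priority 14) → {T:14}
add L (priority 4) → {L:4, T:14}
add R (priority 13) → {L:4, R:13, T:14}
dequeue next → L; now {R:13, T:14}
add H (priority 23) → {R:13, T:14, H:23}
add E (priority 12) → {E:12, R:13, T:14, H:23}
dequeue next → E; now {R:13, T:14, H:23}
update H to priority 5 → {H:5, R:13, T:14}
update H to priority 15 → {R:13, T:14, H:15}
update R to priority 28 → {T:14, H:15, R:28}
dequeue next → T; now {H:15, R:28}
add Y (priority 22) → {H:15, Y:22, R:28}
update R to priority 31 → {H:15, Y:22, R:31}
dequeue next → H; now {Y:22, R:31}
add D (priority 24) → {Y:22, D:24, R:31}
dequeue next → Y; now {D:24, R:31}
update D to priority 8 → {D:8, R:31}
add Z (priority 6) → {Z:6, D:8, R:31}
add X (priority 33) → {Z:6, D:8, R:31, X:33}
dequeue next → Z; now {D:8, R:31, X:33}

L → E → T → H → Y → Z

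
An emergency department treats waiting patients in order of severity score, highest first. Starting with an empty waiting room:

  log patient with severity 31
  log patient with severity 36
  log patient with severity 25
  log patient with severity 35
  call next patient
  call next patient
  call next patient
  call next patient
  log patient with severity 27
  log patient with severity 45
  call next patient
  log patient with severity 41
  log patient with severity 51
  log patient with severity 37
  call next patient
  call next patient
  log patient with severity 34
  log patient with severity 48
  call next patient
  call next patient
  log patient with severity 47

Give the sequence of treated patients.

36, 35, 31, 25, 45, 51, 41, 48, 37

insert 31 → {31}
insert 36 → {36, 31}
insert 25 → {36, 31, 25}
insert 35 → {36, 35, 31, 25}
call next patient → 36; now {35, 31, 25}
call next patient → 35; now {31, 25}
call next patient → 31; now {25}
call next patient → 25; now {}
insert 27 → {27}
insert 45 → {45, 27}
call next patient → 45; now {27}
insert 41 → {41, 27}
insert 51 → {51, 41, 27}
insert 37 → {51, 41, 37, 27}
call next patient → 51; now {41, 37, 27}
call next patient → 41; now {37, 27}
insert 34 → {37, 34, 27}
insert 48 → {48, 37, 34, 27}
call next patient → 48; now {37, 34, 27}
call next patient → 37; now {34, 27}
insert 47 → {47, 34, 27}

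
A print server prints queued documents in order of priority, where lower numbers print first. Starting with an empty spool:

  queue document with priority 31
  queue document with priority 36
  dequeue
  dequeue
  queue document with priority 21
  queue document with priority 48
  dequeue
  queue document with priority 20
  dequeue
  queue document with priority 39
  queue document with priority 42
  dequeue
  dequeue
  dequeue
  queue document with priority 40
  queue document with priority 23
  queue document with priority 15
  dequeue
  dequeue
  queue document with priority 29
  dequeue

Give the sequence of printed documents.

31 → 36 → 21 → 20 → 39 → 42 → 48 → 15 → 23 → 29

insert 31 → {31}
insert 36 → {31, 36}
dequeue → 31; now {36}
dequeue → 36; now {}
insert 21 → {21}
insert 48 → {21, 48}
dequeue → 21; now {48}
insert 20 → {20, 48}
dequeue → 20; now {48}
insert 39 → {39, 48}
insert 42 → {39, 42, 48}
dequeue → 39; now {42, 48}
dequeue → 42; now {48}
dequeue → 48; now {}
insert 40 → {40}
insert 23 → {23, 40}
insert 15 → {15, 23, 40}
dequeue → 15; now {23, 40}
dequeue → 23; now {40}
insert 29 → {29, 40}
dequeue → 29; now {40}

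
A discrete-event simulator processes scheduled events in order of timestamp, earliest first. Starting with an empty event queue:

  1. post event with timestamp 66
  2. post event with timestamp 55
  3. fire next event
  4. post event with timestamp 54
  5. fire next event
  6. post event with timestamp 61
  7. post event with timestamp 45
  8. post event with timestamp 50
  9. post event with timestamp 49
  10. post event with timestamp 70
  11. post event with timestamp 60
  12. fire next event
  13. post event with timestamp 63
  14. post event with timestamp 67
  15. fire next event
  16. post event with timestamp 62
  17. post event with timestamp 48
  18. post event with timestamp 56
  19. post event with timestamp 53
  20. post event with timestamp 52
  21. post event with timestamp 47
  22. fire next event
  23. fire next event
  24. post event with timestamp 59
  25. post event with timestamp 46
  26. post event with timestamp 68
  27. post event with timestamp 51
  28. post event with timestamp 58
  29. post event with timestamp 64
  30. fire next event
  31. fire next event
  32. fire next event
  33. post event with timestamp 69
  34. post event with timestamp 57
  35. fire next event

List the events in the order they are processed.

55, 54, 45, 49, 47, 48, 46, 50, 51, 52

insert 66 → {66}
insert 55 → {55, 66}
fire next event → 55; now {66}
insert 54 → {54, 66}
fire next event → 54; now {66}
insert 61 → {61, 66}
insert 45 → {45, 61, 66}
insert 50 → {45, 50, 61, 66}
insert 49 → {45, 49, 50, 61, 66}
insert 70 → {45, 49, 50, 61, 66, 70}
insert 60 → {45, 49, 50, 60, 61, 66, 70}
fire next event → 45; now {49, 50, 60, 61, 66, 70}
insert 63 → {49, 50, 60, 61, 63, 66, 70}
insert 67 → {49, 50, 60, 61, 63, 66, 67, 70}
fire next event → 49; now {50, 60, 61, 63, 66, 67, 70}
insert 62 → {50, 60, 61, 62, 63, 66, 67, 70}
insert 48 → {48, 50, 60, 61, 62, 63, 66, 67, 70}
insert 56 → {48, 50, 56, 60, 61, 62, 63, 66, 67, 70}
insert 53 → {48, 50, 53, 56, 60, 61, 62, 63, 66, 67, 70}
insert 52 → {48, 50, 52, 53, 56, 60, 61, 62, 63, 66, 67, 70}
insert 47 → {47, 48, 50, 52, 53, 56, 60, 61, 62, 63, 66, 67, 70}
fire next event → 47; now {48, 50, 52, 53, 56, 60, 61, 62, 63, 66, 67, 70}
fire next event → 48; now {50, 52, 53, 56, 60, 61, 62, 63, 66, 67, 70}
insert 59 → {50, 52, 53, 56, 59, 60, 61, 62, 63, 66, 67, 70}
insert 46 → {46, 50, 52, 53, 56, 59, 60, 61, 62, 63, 66, 67, 70}
insert 68 → {46, 50, 52, 53, 56, 59, 60, 61, 62, 63, 66, 67, 68, 70}
insert 51 → {46, 50, 51, 52, 53, 56, 59, 60, 61, 62, 63, 66, 67, 68, 70}
insert 58 → {46, 50, 51, 52, 53, 56, 58, 59, 60, 61, 62, 63, 66, 67, 68, 70}
insert 64 → {46, 50, 51, 52, 53, 56, 58, 59, 60, 61, 62, 63, 64, 66, 67, 68, 70}
fire next event → 46; now {50, 51, 52, 53, 56, 58, 59, 60, 61, 62, 63, 64, 66, 67, 68, 70}
fire next event → 50; now {51, 52, 53, 56, 58, 59, 60, 61, 62, 63, 64, 66, 67, 68, 70}
fire next event → 51; now {52, 53, 56, 58, 59, 60, 61, 62, 63, 64, 66, 67, 68, 70}
insert 69 → {52, 53, 56, 58, 59, 60, 61, 62, 63, 64, 66, 67, 68, 69, 70}
insert 57 → {52, 53, 56, 57, 58, 59, 60, 61, 62, 63, 64, 66, 67, 68, 69, 70}
fire next event → 52; now {53, 56, 57, 58, 59, 60, 61, 62, 63, 64, 66, 67, 68, 69, 70}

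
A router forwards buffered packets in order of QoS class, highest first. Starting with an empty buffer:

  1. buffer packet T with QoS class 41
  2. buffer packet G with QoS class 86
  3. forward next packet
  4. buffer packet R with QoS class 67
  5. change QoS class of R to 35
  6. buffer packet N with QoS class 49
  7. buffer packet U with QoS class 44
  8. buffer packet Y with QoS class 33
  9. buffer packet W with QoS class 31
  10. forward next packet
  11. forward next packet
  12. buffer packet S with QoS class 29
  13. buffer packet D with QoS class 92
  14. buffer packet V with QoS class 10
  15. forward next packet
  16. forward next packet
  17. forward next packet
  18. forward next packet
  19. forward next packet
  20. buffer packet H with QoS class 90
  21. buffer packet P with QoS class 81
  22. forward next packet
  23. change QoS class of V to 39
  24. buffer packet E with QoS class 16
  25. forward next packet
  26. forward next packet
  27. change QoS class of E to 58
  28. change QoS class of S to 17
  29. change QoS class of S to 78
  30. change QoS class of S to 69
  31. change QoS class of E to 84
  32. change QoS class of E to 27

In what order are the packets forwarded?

G, N, U, D, T, R, Y, W, H, P, V

add T (QoS class 41) → {T:41}
add G (QoS class 86) → {G:86, T:41}
forward next packet → G; now {T:41}
add R (QoS class 67) → {R:67, T:41}
update R to QoS class 35 → {T:41, R:35}
add N (QoS class 49) → {N:49, T:41, R:35}
add U (QoS class 44) → {N:49, U:44, T:41, R:35}
add Y (QoS class 33) → {N:49, U:44, T:41, R:35, Y:33}
add W (QoS class 31) → {N:49, U:44, T:41, R:35, Y:33, W:31}
forward next packet → N; now {U:44, T:41, R:35, Y:33, W:31}
forward next packet → U; now {T:41, R:35, Y:33, W:31}
add S (QoS class 29) → {T:41, R:35, Y:33, W:31, S:29}
add D (QoS class 92) → {D:92, T:41, R:35, Y:33, W:31, S:29}
add V (QoS class 10) → {D:92, T:41, R:35, Y:33, W:31, S:29, V:10}
forward next packet → D; now {T:41, R:35, Y:33, W:31, S:29, V:10}
forward next packet → T; now {R:35, Y:33, W:31, S:29, V:10}
forward next packet → R; now {Y:33, W:31, S:29, V:10}
forward next packet → Y; now {W:31, S:29, V:10}
forward next packet → W; now {S:29, V:10}
add H (QoS class 90) → {H:90, S:29, V:10}
add P (QoS class 81) → {H:90, P:81, S:29, V:10}
forward next packet → H; now {P:81, S:29, V:10}
update V to QoS class 39 → {P:81, V:39, S:29}
add E (QoS class 16) → {P:81, V:39, S:29, E:16}
forward next packet → P; now {V:39, S:29, E:16}
forward next packet → V; now {S:29, E:16}
update E to QoS class 58 → {E:58, S:29}
update S to QoS class 17 → {E:58, S:17}
update S to QoS class 78 → {S:78, E:58}
update S to QoS class 69 → {S:69, E:58}
update E to QoS class 84 → {E:84, S:69}
update E to QoS class 27 → {S:69, E:27}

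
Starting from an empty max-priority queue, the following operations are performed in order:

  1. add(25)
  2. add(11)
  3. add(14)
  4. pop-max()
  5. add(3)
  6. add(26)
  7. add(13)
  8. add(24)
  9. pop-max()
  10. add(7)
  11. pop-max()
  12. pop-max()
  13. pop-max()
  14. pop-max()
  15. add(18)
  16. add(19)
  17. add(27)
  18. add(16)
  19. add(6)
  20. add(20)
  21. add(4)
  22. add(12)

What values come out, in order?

insert 25 → {25}
insert 11 → {25, 11}
insert 14 → {25, 14, 11}
pop-max → 25; now {14, 11}
insert 3 → {14, 11, 3}
insert 26 → {26, 14, 11, 3}
insert 13 → {26, 14, 13, 11, 3}
insert 24 → {26, 24, 14, 13, 11, 3}
pop-max → 26; now {24, 14, 13, 11, 3}
insert 7 → {24, 14, 13, 11, 7, 3}
pop-max → 24; now {14, 13, 11, 7, 3}
pop-max → 14; now {13, 11, 7, 3}
pop-max → 13; now {11, 7, 3}
pop-max → 11; now {7, 3}
insert 18 → {18, 7, 3}
insert 19 → {19, 18, 7, 3}
insert 27 → {27, 19, 18, 7, 3}
insert 16 → {27, 19, 18, 16, 7, 3}
insert 6 → {27, 19, 18, 16, 7, 6, 3}
insert 20 → {27, 20, 19, 18, 16, 7, 6, 3}
insert 4 → {27, 20, 19, 18, 16, 7, 6, 4, 3}
insert 12 → {27, 20, 19, 18, 16, 12, 7, 6, 4, 3}

[25, 26, 24, 14, 13, 11]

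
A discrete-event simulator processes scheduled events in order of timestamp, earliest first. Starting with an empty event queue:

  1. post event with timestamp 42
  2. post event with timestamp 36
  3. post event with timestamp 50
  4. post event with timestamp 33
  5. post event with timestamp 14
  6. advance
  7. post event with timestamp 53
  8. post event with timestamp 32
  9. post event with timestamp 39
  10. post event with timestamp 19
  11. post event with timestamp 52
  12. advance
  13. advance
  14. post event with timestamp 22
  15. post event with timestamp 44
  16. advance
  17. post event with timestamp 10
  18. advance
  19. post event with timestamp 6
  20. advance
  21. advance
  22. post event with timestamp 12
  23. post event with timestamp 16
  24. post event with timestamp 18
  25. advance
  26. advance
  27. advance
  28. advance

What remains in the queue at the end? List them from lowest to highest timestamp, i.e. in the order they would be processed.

39, 42, 44, 50, 52, 53

insert 42 → {42}
insert 36 → {36, 42}
insert 50 → {36, 42, 50}
insert 33 → {33, 36, 42, 50}
insert 14 → {14, 33, 36, 42, 50}
advance → 14; now {33, 36, 42, 50}
insert 53 → {33, 36, 42, 50, 53}
insert 32 → {32, 33, 36, 42, 50, 53}
insert 39 → {32, 33, 36, 39, 42, 50, 53}
insert 19 → {19, 32, 33, 36, 39, 42, 50, 53}
insert 52 → {19, 32, 33, 36, 39, 42, 50, 52, 53}
advance → 19; now {32, 33, 36, 39, 42, 50, 52, 53}
advance → 32; now {33, 36, 39, 42, 50, 52, 53}
insert 22 → {22, 33, 36, 39, 42, 50, 52, 53}
insert 44 → {22, 33, 36, 39, 42, 44, 50, 52, 53}
advance → 22; now {33, 36, 39, 42, 44, 50, 52, 53}
insert 10 → {10, 33, 36, 39, 42, 44, 50, 52, 53}
advance → 10; now {33, 36, 39, 42, 44, 50, 52, 53}
insert 6 → {6, 33, 36, 39, 42, 44, 50, 52, 53}
advance → 6; now {33, 36, 39, 42, 44, 50, 52, 53}
advance → 33; now {36, 39, 42, 44, 50, 52, 53}
insert 12 → {12, 36, 39, 42, 44, 50, 52, 53}
insert 16 → {12, 16, 36, 39, 42, 44, 50, 52, 53}
insert 18 → {12, 16, 18, 36, 39, 42, 44, 50, 52, 53}
advance → 12; now {16, 18, 36, 39, 42, 44, 50, 52, 53}
advance → 16; now {18, 36, 39, 42, 44, 50, 52, 53}
advance → 18; now {36, 39, 42, 44, 50, 52, 53}
advance → 36; now {39, 42, 44, 50, 52, 53}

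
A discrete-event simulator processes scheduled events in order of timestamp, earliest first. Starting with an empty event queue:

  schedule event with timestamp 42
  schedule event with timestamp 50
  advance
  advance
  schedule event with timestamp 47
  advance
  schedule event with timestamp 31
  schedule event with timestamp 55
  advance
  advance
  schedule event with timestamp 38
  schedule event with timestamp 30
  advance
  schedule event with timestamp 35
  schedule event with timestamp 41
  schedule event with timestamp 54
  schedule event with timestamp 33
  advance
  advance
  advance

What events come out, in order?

42, 50, 47, 31, 55, 30, 33, 35, 38

insert 42 → {42}
insert 50 → {42, 50}
advance → 42; now {50}
advance → 50; now {}
insert 47 → {47}
advance → 47; now {}
insert 31 → {31}
insert 55 → {31, 55}
advance → 31; now {55}
advance → 55; now {}
insert 38 → {38}
insert 30 → {30, 38}
advance → 30; now {38}
insert 35 → {35, 38}
insert 41 → {35, 38, 41}
insert 54 → {35, 38, 41, 54}
insert 33 → {33, 35, 38, 41, 54}
advance → 33; now {35, 38, 41, 54}
advance → 35; now {38, 41, 54}
advance → 38; now {41, 54}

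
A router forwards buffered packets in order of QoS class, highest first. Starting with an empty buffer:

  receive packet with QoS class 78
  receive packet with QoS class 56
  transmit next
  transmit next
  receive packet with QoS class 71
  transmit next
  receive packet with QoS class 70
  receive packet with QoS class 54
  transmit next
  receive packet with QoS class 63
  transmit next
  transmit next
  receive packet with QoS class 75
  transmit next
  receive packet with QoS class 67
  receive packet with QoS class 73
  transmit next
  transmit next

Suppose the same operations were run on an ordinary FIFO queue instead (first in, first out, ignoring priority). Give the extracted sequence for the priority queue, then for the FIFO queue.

insert 78 → {78}
insert 56 → {78, 56}
transmit next → 78; now {56}
transmit next → 56; now {}
insert 71 → {71}
transmit next → 71; now {}
insert 70 → {70}
insert 54 → {70, 54}
transmit next → 70; now {54}
insert 63 → {63, 54}
transmit next → 63; now {54}
transmit next → 54; now {}
insert 75 → {75}
transmit next → 75; now {}
insert 67 → {67}
insert 73 → {73, 67}
transmit next → 73; now {67}
transmit next → 67; now {}

priority queue: [78, 56, 71, 70, 63, 54, 75, 73, 67]; FIFO queue: 78 → 56 → 71 → 70 → 54 → 63 → 75 → 67 → 73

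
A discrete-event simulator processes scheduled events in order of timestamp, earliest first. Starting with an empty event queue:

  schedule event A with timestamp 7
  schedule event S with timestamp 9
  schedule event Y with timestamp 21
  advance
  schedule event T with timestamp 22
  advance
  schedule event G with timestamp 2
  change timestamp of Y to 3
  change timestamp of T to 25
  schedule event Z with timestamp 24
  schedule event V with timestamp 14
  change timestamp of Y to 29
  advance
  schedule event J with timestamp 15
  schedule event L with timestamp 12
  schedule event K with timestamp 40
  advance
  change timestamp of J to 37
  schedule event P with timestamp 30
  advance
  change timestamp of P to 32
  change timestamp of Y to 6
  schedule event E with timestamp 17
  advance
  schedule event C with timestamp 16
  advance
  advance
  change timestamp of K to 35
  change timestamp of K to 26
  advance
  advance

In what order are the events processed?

A, S, G, L, V, Y, C, E, Z, T

add A (timestamp 7) → {A:7}
add S (timestamp 9) → {A:7, S:9}
add Y (timestamp 21) → {A:7, S:9, Y:21}
advance → A; now {S:9, Y:21}
add T (timestamp 22) → {S:9, Y:21, T:22}
advance → S; now {Y:21, T:22}
add G (timestamp 2) → {G:2, Y:21, T:22}
update Y to timestamp 3 → {G:2, Y:3, T:22}
update T to timestamp 25 → {G:2, Y:3, T:25}
add Z (timestamp 24) → {G:2, Y:3, Z:24, T:25}
add V (timestamp 14) → {G:2, Y:3, V:14, Z:24, T:25}
update Y to timestamp 29 → {G:2, V:14, Z:24, T:25, Y:29}
advance → G; now {V:14, Z:24, T:25, Y:29}
add J (timestamp 15) → {V:14, J:15, Z:24, T:25, Y:29}
add L (timestamp 12) → {L:12, V:14, J:15, Z:24, T:25, Y:29}
add K (timestamp 40) → {L:12, V:14, J:15, Z:24, T:25, Y:29, K:40}
advance → L; now {V:14, J:15, Z:24, T:25, Y:29, K:40}
update J to timestamp 37 → {V:14, Z:24, T:25, Y:29, J:37, K:40}
add P (timestamp 30) → {V:14, Z:24, T:25, Y:29, P:30, J:37, K:40}
advance → V; now {Z:24, T:25, Y:29, P:30, J:37, K:40}
update P to timestamp 32 → {Z:24, T:25, Y:29, P:32, J:37, K:40}
update Y to timestamp 6 → {Y:6, Z:24, T:25, P:32, J:37, K:40}
add E (timestamp 17) → {Y:6, E:17, Z:24, T:25, P:32, J:37, K:40}
advance → Y; now {E:17, Z:24, T:25, P:32, J:37, K:40}
add C (timestamp 16) → {C:16, E:17, Z:24, T:25, P:32, J:37, K:40}
advance → C; now {E:17, Z:24, T:25, P:32, J:37, K:40}
advance → E; now {Z:24, T:25, P:32, J:37, K:40}
update K to timestamp 35 → {Z:24, T:25, P:32, K:35, J:37}
update K to timestamp 26 → {Z:24, T:25, K:26, P:32, J:37}
advance → Z; now {T:25, K:26, P:32, J:37}
advance → T; now {K:26, P:32, J:37}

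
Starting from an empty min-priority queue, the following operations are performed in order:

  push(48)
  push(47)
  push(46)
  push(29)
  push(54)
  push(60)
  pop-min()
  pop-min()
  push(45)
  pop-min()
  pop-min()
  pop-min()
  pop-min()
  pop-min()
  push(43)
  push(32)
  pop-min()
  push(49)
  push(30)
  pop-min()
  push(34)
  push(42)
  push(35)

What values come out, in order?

insert 48 → {48}
insert 47 → {47, 48}
insert 46 → {46, 47, 48}
insert 29 → {29, 46, 47, 48}
insert 54 → {29, 46, 47, 48, 54}
insert 60 → {29, 46, 47, 48, 54, 60}
pop-min → 29; now {46, 47, 48, 54, 60}
pop-min → 46; now {47, 48, 54, 60}
insert 45 → {45, 47, 48, 54, 60}
pop-min → 45; now {47, 48, 54, 60}
pop-min → 47; now {48, 54, 60}
pop-min → 48; now {54, 60}
pop-min → 54; now {60}
pop-min → 60; now {}
insert 43 → {43}
insert 32 → {32, 43}
pop-min → 32; now {43}
insert 49 → {43, 49}
insert 30 → {30, 43, 49}
pop-min → 30; now {43, 49}
insert 34 → {34, 43, 49}
insert 42 → {34, 42, 43, 49}
insert 35 → {34, 35, 42, 43, 49}

[29, 46, 45, 47, 48, 54, 60, 32, 30]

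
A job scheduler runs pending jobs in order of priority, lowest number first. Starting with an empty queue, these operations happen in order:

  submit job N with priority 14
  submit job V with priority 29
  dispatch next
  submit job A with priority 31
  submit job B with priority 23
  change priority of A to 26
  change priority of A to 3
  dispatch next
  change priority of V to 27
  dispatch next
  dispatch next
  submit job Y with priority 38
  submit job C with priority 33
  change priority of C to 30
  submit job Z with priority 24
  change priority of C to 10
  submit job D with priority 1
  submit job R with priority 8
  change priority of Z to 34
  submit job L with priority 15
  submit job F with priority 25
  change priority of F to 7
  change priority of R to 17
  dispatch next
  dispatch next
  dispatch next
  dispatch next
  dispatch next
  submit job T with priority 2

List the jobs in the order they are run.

add N (priority 14) → {N:14}
add V (priority 29) → {N:14, V:29}
dispatch next → N; now {V:29}
add A (priority 31) → {V:29, A:31}
add B (priority 23) → {B:23, V:29, A:31}
update A to priority 26 → {B:23, A:26, V:29}
update A to priority 3 → {A:3, B:23, V:29}
dispatch next → A; now {B:23, V:29}
update V to priority 27 → {B:23, V:27}
dispatch next → B; now {V:27}
dispatch next → V; now {}
add Y (priority 38) → {Y:38}
add C (priority 33) → {C:33, Y:38}
update C to priority 30 → {C:30, Y:38}
add Z (priority 24) → {Z:24, C:30, Y:38}
update C to priority 10 → {C:10, Z:24, Y:38}
add D (priority 1) → {D:1, C:10, Z:24, Y:38}
add R (priority 8) → {D:1, R:8, C:10, Z:24, Y:38}
update Z to priority 34 → {D:1, R:8, C:10, Z:34, Y:38}
add L (priority 15) → {D:1, R:8, C:10, L:15, Z:34, Y:38}
add F (priority 25) → {D:1, R:8, C:10, L:15, F:25, Z:34, Y:38}
update F to priority 7 → {D:1, F:7, R:8, C:10, L:15, Z:34, Y:38}
update R to priority 17 → {D:1, F:7, C:10, L:15, R:17, Z:34, Y:38}
dispatch next → D; now {F:7, C:10, L:15, R:17, Z:34, Y:38}
dispatch next → F; now {C:10, L:15, R:17, Z:34, Y:38}
dispatch next → C; now {L:15, R:17, Z:34, Y:38}
dispatch next → L; now {R:17, Z:34, Y:38}
dispatch next → R; now {Z:34, Y:38}
add T (priority 2) → {T:2, Z:34, Y:38}

N, A, B, V, D, F, C, L, R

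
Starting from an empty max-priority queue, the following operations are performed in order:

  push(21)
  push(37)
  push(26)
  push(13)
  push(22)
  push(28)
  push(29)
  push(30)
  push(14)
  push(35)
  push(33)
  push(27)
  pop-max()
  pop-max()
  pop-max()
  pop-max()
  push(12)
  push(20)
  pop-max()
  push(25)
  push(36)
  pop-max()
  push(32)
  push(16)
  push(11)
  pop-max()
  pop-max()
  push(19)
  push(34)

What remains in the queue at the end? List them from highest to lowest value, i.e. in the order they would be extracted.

insert 21 → {21}
insert 37 → {37, 21}
insert 26 → {37, 26, 21}
insert 13 → {37, 26, 21, 13}
insert 22 → {37, 26, 22, 21, 13}
insert 28 → {37, 28, 26, 22, 21, 13}
insert 29 → {37, 29, 28, 26, 22, 21, 13}
insert 30 → {37, 30, 29, 28, 26, 22, 21, 13}
insert 14 → {37, 30, 29, 28, 26, 22, 21, 14, 13}
insert 35 → {37, 35, 30, 29, 28, 26, 22, 21, 14, 13}
insert 33 → {37, 35, 33, 30, 29, 28, 26, 22, 21, 14, 13}
insert 27 → {37, 35, 33, 30, 29, 28, 27, 26, 22, 21, 14, 13}
pop-max → 37; now {35, 33, 30, 29, 28, 27, 26, 22, 21, 14, 13}
pop-max → 35; now {33, 30, 29, 28, 27, 26, 22, 21, 14, 13}
pop-max → 33; now {30, 29, 28, 27, 26, 22, 21, 14, 13}
pop-max → 30; now {29, 28, 27, 26, 22, 21, 14, 13}
insert 12 → {29, 28, 27, 26, 22, 21, 14, 13, 12}
insert 20 → {29, 28, 27, 26, 22, 21, 20, 14, 13, 12}
pop-max → 29; now {28, 27, 26, 22, 21, 20, 14, 13, 12}
insert 25 → {28, 27, 26, 25, 22, 21, 20, 14, 13, 12}
insert 36 → {36, 28, 27, 26, 25, 22, 21, 20, 14, 13, 12}
pop-max → 36; now {28, 27, 26, 25, 22, 21, 20, 14, 13, 12}
insert 32 → {32, 28, 27, 26, 25, 22, 21, 20, 14, 13, 12}
insert 16 → {32, 28, 27, 26, 25, 22, 21, 20, 16, 14, 13, 12}
insert 11 → {32, 28, 27, 26, 25, 22, 21, 20, 16, 14, 13, 12, 11}
pop-max → 32; now {28, 27, 26, 25, 22, 21, 20, 16, 14, 13, 12, 11}
pop-max → 28; now {27, 26, 25, 22, 21, 20, 16, 14, 13, 12, 11}
insert 19 → {27, 26, 25, 22, 21, 20, 19, 16, 14, 13, 12, 11}
insert 34 → {34, 27, 26, 25, 22, 21, 20, 19, 16, 14, 13, 12, 11}

[34, 27, 26, 25, 22, 21, 20, 19, 16, 14, 13, 12, 11]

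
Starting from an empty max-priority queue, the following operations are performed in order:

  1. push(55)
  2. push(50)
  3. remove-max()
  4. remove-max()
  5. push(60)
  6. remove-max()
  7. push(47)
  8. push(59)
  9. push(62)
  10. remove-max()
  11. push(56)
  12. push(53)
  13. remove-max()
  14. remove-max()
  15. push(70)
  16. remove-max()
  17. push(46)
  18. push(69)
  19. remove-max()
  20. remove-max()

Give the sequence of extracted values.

insert 55 → {55}
insert 50 → {55, 50}
remove-max → 55; now {50}
remove-max → 50; now {}
insert 60 → {60}
remove-max → 60; now {}
insert 47 → {47}
insert 59 → {59, 47}
insert 62 → {62, 59, 47}
remove-max → 62; now {59, 47}
insert 56 → {59, 56, 47}
insert 53 → {59, 56, 53, 47}
remove-max → 59; now {56, 53, 47}
remove-max → 56; now {53, 47}
insert 70 → {70, 53, 47}
remove-max → 70; now {53, 47}
insert 46 → {53, 47, 46}
insert 69 → {69, 53, 47, 46}
remove-max → 69; now {53, 47, 46}
remove-max → 53; now {47, 46}

[55, 50, 60, 62, 59, 56, 70, 69, 53]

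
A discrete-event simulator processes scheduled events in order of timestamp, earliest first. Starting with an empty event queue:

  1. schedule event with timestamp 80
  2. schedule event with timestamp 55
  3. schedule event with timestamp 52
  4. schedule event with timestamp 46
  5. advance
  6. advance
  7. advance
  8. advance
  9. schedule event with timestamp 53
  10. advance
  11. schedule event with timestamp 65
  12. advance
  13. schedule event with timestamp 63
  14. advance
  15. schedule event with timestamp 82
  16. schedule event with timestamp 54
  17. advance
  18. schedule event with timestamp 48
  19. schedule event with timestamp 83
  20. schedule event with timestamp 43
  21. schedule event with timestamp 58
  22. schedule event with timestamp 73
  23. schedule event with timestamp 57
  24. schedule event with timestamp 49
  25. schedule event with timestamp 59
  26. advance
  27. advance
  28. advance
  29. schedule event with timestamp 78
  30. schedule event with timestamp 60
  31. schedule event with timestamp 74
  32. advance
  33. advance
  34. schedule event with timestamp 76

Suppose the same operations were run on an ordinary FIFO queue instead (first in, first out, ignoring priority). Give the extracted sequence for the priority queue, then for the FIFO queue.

priority queue: 46 → 52 → 55 → 80 → 53 → 65 → 63 → 54 → 43 → 48 → 49 → 57 → 58; FIFO queue: 80 → 55 → 52 → 46 → 53 → 65 → 63 → 82 → 54 → 48 → 83 → 43 → 58

insert 80 → {80}
insert 55 → {55, 80}
insert 52 → {52, 55, 80}
insert 46 → {46, 52, 55, 80}
advance → 46; now {52, 55, 80}
advance → 52; now {55, 80}
advance → 55; now {80}
advance → 80; now {}
insert 53 → {53}
advance → 53; now {}
insert 65 → {65}
advance → 65; now {}
insert 63 → {63}
advance → 63; now {}
insert 82 → {82}
insert 54 → {54, 82}
advance → 54; now {82}
insert 48 → {48, 82}
insert 83 → {48, 82, 83}
insert 43 → {43, 48, 82, 83}
insert 58 → {43, 48, 58, 82, 83}
insert 73 → {43, 48, 58, 73, 82, 83}
insert 57 → {43, 48, 57, 58, 73, 82, 83}
insert 49 → {43, 48, 49, 57, 58, 73, 82, 83}
insert 59 → {43, 48, 49, 57, 58, 59, 73, 82, 83}
advance → 43; now {48, 49, 57, 58, 59, 73, 82, 83}
advance → 48; now {49, 57, 58, 59, 73, 82, 83}
advance → 49; now {57, 58, 59, 73, 82, 83}
insert 78 → {57, 58, 59, 73, 78, 82, 83}
insert 60 → {57, 58, 59, 60, 73, 78, 82, 83}
insert 74 → {57, 58, 59, 60, 73, 74, 78, 82, 83}
advance → 57; now {58, 59, 60, 73, 74, 78, 82, 83}
advance → 58; now {59, 60, 73, 74, 78, 82, 83}
insert 76 → {59, 60, 73, 74, 76, 78, 82, 83}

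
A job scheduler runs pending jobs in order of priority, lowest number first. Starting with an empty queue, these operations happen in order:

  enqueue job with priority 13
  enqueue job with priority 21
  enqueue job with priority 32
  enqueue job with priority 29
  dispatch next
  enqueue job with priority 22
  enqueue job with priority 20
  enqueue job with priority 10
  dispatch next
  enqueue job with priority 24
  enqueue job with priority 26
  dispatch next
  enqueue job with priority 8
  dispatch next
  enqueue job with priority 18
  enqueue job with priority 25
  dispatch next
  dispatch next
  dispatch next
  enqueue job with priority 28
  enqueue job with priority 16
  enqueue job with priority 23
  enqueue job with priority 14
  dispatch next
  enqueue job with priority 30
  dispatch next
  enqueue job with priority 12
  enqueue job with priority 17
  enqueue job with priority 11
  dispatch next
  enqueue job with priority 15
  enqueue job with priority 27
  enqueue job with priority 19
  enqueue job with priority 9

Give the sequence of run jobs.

insert 13 → {13}
insert 21 → {13, 21}
insert 32 → {13, 21, 32}
insert 29 → {13, 21, 29, 32}
dispatch next → 13; now {21, 29, 32}
insert 22 → {21, 22, 29, 32}
insert 20 → {20, 21, 22, 29, 32}
insert 10 → {10, 20, 21, 22, 29, 32}
dispatch next → 10; now {20, 21, 22, 29, 32}
insert 24 → {20, 21, 22, 24, 29, 32}
insert 26 → {20, 21, 22, 24, 26, 29, 32}
dispatch next → 20; now {21, 22, 24, 26, 29, 32}
insert 8 → {8, 21, 22, 24, 26, 29, 32}
dispatch next → 8; now {21, 22, 24, 26, 29, 32}
insert 18 → {18, 21, 22, 24, 26, 29, 32}
insert 25 → {18, 21, 22, 24, 25, 26, 29, 32}
dispatch next → 18; now {21, 22, 24, 25, 26, 29, 32}
dispatch next → 21; now {22, 24, 25, 26, 29, 32}
dispatch next → 22; now {24, 25, 26, 29, 32}
insert 28 → {24, 25, 26, 28, 29, 32}
insert 16 → {16, 24, 25, 26, 28, 29, 32}
insert 23 → {16, 23, 24, 25, 26, 28, 29, 32}
insert 14 → {14, 16, 23, 24, 25, 26, 28, 29, 32}
dispatch next → 14; now {16, 23, 24, 25, 26, 28, 29, 32}
insert 30 → {16, 23, 24, 25, 26, 28, 29, 30, 32}
dispatch next → 16; now {23, 24, 25, 26, 28, 29, 30, 32}
insert 12 → {12, 23, 24, 25, 26, 28, 29, 30, 32}
insert 17 → {12, 17, 23, 24, 25, 26, 28, 29, 30, 32}
insert 11 → {11, 12, 17, 23, 24, 25, 26, 28, 29, 30, 32}
dispatch next → 11; now {12, 17, 23, 24, 25, 26, 28, 29, 30, 32}
insert 15 → {12, 15, 17, 23, 24, 25, 26, 28, 29, 30, 32}
insert 27 → {12, 15, 17, 23, 24, 25, 26, 27, 28, 29, 30, 32}
insert 19 → {12, 15, 17, 19, 23, 24, 25, 26, 27, 28, 29, 30, 32}
insert 9 → {9, 12, 15, 17, 19, 23, 24, 25, 26, 27, 28, 29, 30, 32}

13 → 10 → 20 → 8 → 18 → 21 → 22 → 14 → 16 → 11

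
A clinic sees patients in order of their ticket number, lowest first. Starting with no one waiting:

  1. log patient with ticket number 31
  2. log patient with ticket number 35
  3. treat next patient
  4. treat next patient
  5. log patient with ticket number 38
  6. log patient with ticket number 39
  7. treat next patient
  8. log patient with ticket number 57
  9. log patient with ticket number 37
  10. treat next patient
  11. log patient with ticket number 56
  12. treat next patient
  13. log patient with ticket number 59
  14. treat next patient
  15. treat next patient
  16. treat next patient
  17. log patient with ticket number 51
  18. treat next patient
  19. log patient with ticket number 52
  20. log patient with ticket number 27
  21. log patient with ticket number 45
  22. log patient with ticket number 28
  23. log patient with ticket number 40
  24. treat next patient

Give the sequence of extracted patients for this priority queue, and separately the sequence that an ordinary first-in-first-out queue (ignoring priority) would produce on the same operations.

priority queue: 31 → 35 → 38 → 37 → 39 → 56 → 57 → 59 → 51 → 27; FIFO queue: 31, 35, 38, 39, 57, 37, 56, 59, 51, 52

insert 31 → {31}
insert 35 → {31, 35}
treat next patient → 31; now {35}
treat next patient → 35; now {}
insert 38 → {38}
insert 39 → {38, 39}
treat next patient → 38; now {39}
insert 57 → {39, 57}
insert 37 → {37, 39, 57}
treat next patient → 37; now {39, 57}
insert 56 → {39, 56, 57}
treat next patient → 39; now {56, 57}
insert 59 → {56, 57, 59}
treat next patient → 56; now {57, 59}
treat next patient → 57; now {59}
treat next patient → 59; now {}
insert 51 → {51}
treat next patient → 51; now {}
insert 52 → {52}
insert 27 → {27, 52}
insert 45 → {27, 45, 52}
insert 28 → {27, 28, 45, 52}
insert 40 → {27, 28, 40, 45, 52}
treat next patient → 27; now {28, 40, 45, 52}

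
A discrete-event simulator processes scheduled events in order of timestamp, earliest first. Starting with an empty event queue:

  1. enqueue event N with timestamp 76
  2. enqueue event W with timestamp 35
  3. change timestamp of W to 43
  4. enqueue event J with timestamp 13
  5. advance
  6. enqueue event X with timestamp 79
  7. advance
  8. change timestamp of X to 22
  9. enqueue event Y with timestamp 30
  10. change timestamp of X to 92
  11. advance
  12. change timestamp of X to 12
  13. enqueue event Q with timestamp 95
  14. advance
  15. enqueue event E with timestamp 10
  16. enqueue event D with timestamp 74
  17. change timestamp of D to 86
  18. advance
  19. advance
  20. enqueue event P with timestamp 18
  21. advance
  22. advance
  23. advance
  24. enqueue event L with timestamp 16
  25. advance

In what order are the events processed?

J → W → Y → X → E → N → P → D → Q → L

add N (timestamp 76) → {N:76}
add W (timestamp 35) → {W:35, N:76}
update W to timestamp 43 → {W:43, N:76}
add J (timestamp 13) → {J:13, W:43, N:76}
advance → J; now {W:43, N:76}
add X (timestamp 79) → {W:43, N:76, X:79}
advance → W; now {N:76, X:79}
update X to timestamp 22 → {X:22, N:76}
add Y (timestamp 30) → {X:22, Y:30, N:76}
update X to timestamp 92 → {Y:30, N:76, X:92}
advance → Y; now {N:76, X:92}
update X to timestamp 12 → {X:12, N:76}
add Q (timestamp 95) → {X:12, N:76, Q:95}
advance → X; now {N:76, Q:95}
add E (timestamp 10) → {E:10, N:76, Q:95}
add D (timestamp 74) → {E:10, D:74, N:76, Q:95}
update D to timestamp 86 → {E:10, N:76, D:86, Q:95}
advance → E; now {N:76, D:86, Q:95}
advance → N; now {D:86, Q:95}
add P (timestamp 18) → {P:18, D:86, Q:95}
advance → P; now {D:86, Q:95}
advance → D; now {Q:95}
advance → Q; now {}
add L (timestamp 16) → {L:16}
advance → L; now {}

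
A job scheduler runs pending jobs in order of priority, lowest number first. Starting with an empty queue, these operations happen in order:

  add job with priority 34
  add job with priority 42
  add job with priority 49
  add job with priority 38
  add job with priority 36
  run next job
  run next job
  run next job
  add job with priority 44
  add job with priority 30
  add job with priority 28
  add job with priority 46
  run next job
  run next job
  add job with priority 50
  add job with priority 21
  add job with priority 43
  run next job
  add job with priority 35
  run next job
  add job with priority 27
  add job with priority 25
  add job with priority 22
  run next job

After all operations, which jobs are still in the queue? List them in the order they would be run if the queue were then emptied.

insert 34 → {34}
insert 42 → {34, 42}
insert 49 → {34, 42, 49}
insert 38 → {34, 38, 42, 49}
insert 36 → {34, 36, 38, 42, 49}
run next job → 34; now {36, 38, 42, 49}
run next job → 36; now {38, 42, 49}
run next job → 38; now {42, 49}
insert 44 → {42, 44, 49}
insert 30 → {30, 42, 44, 49}
insert 28 → {28, 30, 42, 44, 49}
insert 46 → {28, 30, 42, 44, 46, 49}
run next job → 28; now {30, 42, 44, 46, 49}
run next job → 30; now {42, 44, 46, 49}
insert 50 → {42, 44, 46, 49, 50}
insert 21 → {21, 42, 44, 46, 49, 50}
insert 43 → {21, 42, 43, 44, 46, 49, 50}
run next job → 21; now {42, 43, 44, 46, 49, 50}
insert 35 → {35, 42, 43, 44, 46, 49, 50}
run next job → 35; now {42, 43, 44, 46, 49, 50}
insert 27 → {27, 42, 43, 44, 46, 49, 50}
insert 25 → {25, 27, 42, 43, 44, 46, 49, 50}
insert 22 → {22, 25, 27, 42, 43, 44, 46, 49, 50}
run next job → 22; now {25, 27, 42, 43, 44, 46, 49, 50}

25 → 27 → 42 → 43 → 44 → 46 → 49 → 50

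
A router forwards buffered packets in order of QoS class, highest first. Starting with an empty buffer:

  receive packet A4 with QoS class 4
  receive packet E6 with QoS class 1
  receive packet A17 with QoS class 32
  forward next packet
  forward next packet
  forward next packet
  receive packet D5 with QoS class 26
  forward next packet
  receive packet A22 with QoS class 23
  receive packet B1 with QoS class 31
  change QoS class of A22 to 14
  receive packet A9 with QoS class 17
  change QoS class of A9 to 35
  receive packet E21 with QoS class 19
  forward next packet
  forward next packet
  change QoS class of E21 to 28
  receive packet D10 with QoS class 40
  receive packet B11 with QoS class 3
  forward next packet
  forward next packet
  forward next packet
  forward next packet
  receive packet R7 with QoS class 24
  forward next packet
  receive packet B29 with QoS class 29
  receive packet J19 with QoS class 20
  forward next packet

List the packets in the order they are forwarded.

A17 → A4 → E6 → D5 → A9 → B1 → D10 → E21 → A22 → B11 → R7 → B29

add A4 (QoS class 4) → {A4:4}
add E6 (QoS class 1) → {A4:4, E6:1}
add A17 (QoS class 32) → {A17:32, A4:4, E6:1}
forward next packet → A17; now {A4:4, E6:1}
forward next packet → A4; now {E6:1}
forward next packet → E6; now {}
add D5 (QoS class 26) → {D5:26}
forward next packet → D5; now {}
add A22 (QoS class 23) → {A22:23}
add B1 (QoS class 31) → {B1:31, A22:23}
update A22 to QoS class 14 → {B1:31, A22:14}
add A9 (QoS class 17) → {B1:31, A9:17, A22:14}
update A9 to QoS class 35 → {A9:35, B1:31, A22:14}
add E21 (QoS class 19) → {A9:35, B1:31, E21:19, A22:14}
forward next packet → A9; now {B1:31, E21:19, A22:14}
forward next packet → B1; now {E21:19, A22:14}
update E21 to QoS class 28 → {E21:28, A22:14}
add D10 (QoS class 40) → {D10:40, E21:28, A22:14}
add B11 (QoS class 3) → {D10:40, E21:28, A22:14, B11:3}
forward next packet → D10; now {E21:28, A22:14, B11:3}
forward next packet → E21; now {A22:14, B11:3}
forward next packet → A22; now {B11:3}
forward next packet → B11; now {}
add R7 (QoS class 24) → {R7:24}
forward next packet → R7; now {}
add B29 (QoS class 29) → {B29:29}
add J19 (QoS class 20) → {B29:29, J19:20}
forward next packet → B29; now {J19:20}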